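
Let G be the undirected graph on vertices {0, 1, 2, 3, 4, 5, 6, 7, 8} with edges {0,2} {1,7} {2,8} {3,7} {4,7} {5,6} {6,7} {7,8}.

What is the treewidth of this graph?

1

A width-1 tree decomposition is:
Bags: B1 = {6, 7}  B2 = {7, 8}  B3 = {2, 8}  B4 = {5, 6}  B5 = {4, 7}  B6 = {3, 7}  B7 = {0, 2}  B8 = {1, 7}
Tree: B1–B2, B2–B3, B1–B4, B1–B5, B1–B6, B3–B7, B2–B8
Each bag holds 2 vertices, so the decomposition has width 1, which upper-bounds the treewidth. G has an edge, so its treewidth is at least 1. Therefore the treewidth is 1.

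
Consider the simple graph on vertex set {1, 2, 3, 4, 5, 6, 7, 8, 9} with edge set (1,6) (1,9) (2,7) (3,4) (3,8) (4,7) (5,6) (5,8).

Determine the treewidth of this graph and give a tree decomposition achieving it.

Treewidth 1.
Bags: B1 = {2, 7}  B2 = {4, 7}  B3 = {3, 4}  B4 = {3, 8}  B5 = {5, 8}  B6 = {5, 6}  B7 = {1, 6}  B8 = {1, 9}
Tree: B1–B2, B2–B3, B3–B4, B4–B5, B5–B6, B6–B7, B7–B8

The largest bag has 2 vertices, giving width 1; this decomposition certifies tw(G) ≤ 1. Since G has at least one edge (e.g. 2–7), it is not an edgeless graph, so tw(G) ≥ 1. Therefore the treewidth is 1.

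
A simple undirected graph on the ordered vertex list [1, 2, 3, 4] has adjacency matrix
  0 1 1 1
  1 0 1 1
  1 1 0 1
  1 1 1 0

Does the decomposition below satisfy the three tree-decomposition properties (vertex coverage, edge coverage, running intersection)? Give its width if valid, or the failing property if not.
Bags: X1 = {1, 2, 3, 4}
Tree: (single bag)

Vertex coverage: the bags together contain {1, 2, 3, 4}, the full vertex set. Edge coverage: each edge of G has both endpoints in at least one bag. Running intersection: for every vertex, the bags containing it form a connected subtree. All three properties hold, so this is a valid tree decomposition of width max|bag| − 1 = 3, and hence tw(G) ≤ 3.

Yes; width 3.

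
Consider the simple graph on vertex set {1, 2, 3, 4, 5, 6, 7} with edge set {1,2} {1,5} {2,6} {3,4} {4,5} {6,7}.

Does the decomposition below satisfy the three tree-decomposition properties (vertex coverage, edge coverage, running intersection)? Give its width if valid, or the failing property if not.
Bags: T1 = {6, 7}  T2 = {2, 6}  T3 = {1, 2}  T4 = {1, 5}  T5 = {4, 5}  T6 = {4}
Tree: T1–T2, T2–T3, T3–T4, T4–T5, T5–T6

No — vertex 3 appears in no bag.

A tree decomposition must satisfy three properties: every vertex lies in some bag; for every edge, both endpoints lie together in some bag; and for every vertex, the bags containing it form a connected subtree. Here vertex 3 appears in no bag, so the decomposition is invalid.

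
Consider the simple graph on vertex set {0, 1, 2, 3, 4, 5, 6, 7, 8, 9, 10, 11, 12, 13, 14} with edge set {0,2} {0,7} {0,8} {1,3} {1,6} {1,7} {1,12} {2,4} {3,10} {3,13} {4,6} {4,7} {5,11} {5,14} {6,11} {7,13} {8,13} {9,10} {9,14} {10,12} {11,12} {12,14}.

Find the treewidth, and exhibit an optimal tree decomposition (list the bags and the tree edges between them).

The largest bag has 4 vertices, giving width 3; this decomposition certifies tw(G) ≤ 3. For the lower bound: the 4 vertex sets {5,9,14}, {11}, {12}, {1,3,6,10} are disjoint, each induces a connected subgraph, and every pair is joined by at least one edge of G. Contracting each set to a single vertex therefore yields K_{4} as a minor, and since treewidth is minor-monotone, tw(G) ≥ tw(K_{4}) = 3. Hence tw(G) = 3 exactly.

Treewidth 3.
One such decomposition:
Bags: B1 = {5, 9, 11, 14}  B2 = {9, 11, 12, 14}  B3 = {9, 10, 11, 12}  B4 = {6, 10, 11, 12}  B5 = {1, 6, 10, 12}  B6 = {1, 3, 6, 10}  B7 = {1, 3, 4, 6}  B8 = {1, 3, 4, 7}  B9 = {3, 4, 7, 13}  B10 = {2, 4, 7, 13}  B11 = {0, 2, 7, 13}  B12 = {0, 2, 8, 13}
Tree: B1–B2, B2–B3, B3–B4, B4–B5, B5–B6, B6–B7, B7–B8, B8–B9, B9–B10, B10–B11, B11–B12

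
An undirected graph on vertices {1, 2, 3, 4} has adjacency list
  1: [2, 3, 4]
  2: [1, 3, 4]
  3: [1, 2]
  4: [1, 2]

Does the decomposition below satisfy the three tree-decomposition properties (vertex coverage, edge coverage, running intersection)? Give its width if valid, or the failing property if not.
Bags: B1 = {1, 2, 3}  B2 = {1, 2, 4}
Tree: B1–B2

Vertex coverage: the bags together contain {1, 2, 3, 4}, the full vertex set. Edge coverage: each edge of G has both endpoints in at least one bag. Running intersection: for every vertex, the bags containing it form a connected subtree. All three properties hold, so this is a valid tree decomposition of width max|bag| − 1 = 2, and hence tw(G) ≤ 2.

Yes; width 2.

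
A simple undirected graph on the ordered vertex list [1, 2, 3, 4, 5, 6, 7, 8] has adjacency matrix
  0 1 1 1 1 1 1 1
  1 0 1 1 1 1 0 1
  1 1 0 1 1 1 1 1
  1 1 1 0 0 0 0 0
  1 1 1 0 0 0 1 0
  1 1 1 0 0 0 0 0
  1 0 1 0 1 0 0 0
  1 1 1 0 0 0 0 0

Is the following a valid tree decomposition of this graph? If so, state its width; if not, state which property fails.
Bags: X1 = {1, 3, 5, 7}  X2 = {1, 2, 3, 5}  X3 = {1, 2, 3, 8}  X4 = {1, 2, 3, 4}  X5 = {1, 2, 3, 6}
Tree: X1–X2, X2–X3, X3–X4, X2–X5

Every vertex of G appears in some bag (union = {1, 2, 3, 4, 5, 6, 7, 8}); every edge is covered by a bag; and for each vertex v the set of bags containing v is connected in the bag tree. The decomposition is therefore valid. The largest bag has 4 vertices, so the width is 3.

Yes; width 3.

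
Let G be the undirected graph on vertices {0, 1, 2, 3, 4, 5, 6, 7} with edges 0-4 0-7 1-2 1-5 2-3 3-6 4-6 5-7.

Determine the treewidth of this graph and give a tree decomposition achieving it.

Treewidth 2.
One such decomposition:
Bags: B1 = {0, 4, 6}  B2 = {0, 6, 7}  B3 = {5, 6, 7}  B4 = {1, 5, 6}  B5 = {1, 2, 6}  B6 = {2, 3, 6}
Tree: B1–B2, B2–B3, B3–B4, B4–B5, B5–B6

The largest bag has 3 vertices, giving width 2; this decomposition certifies tw(G) ≤ 2. For the lower bound, G contains the cycle 6–4–0–7–5–1–2–3–6, so G is not a forest; only forests have treewidth ≤ 1, hence tw(G) ≥ 2. The upper and lower bounds meet at 2, so that is the treewidth.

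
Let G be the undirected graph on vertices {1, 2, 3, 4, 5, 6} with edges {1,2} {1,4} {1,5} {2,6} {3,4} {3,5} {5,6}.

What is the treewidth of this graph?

2

A width-2 tree decomposition is:
Bags: B1 = {1, 3, 4}  B2 = {1, 3, 5}  B3 = {1, 2, 5}  B4 = {2, 5, 6}
Tree: B1–B2, B2–B3, B3–B4
The largest bag has 3 vertices, giving width 2; this decomposition certifies tw(G) ≤ 2. Since 4–3–5–1–4 is a cycle in G, G is not acyclic. Forests are exactly the graphs of treewidth ≤ 1, so tw(G) ≥ 2. The upper and lower bounds meet at 2, so that is the treewidth.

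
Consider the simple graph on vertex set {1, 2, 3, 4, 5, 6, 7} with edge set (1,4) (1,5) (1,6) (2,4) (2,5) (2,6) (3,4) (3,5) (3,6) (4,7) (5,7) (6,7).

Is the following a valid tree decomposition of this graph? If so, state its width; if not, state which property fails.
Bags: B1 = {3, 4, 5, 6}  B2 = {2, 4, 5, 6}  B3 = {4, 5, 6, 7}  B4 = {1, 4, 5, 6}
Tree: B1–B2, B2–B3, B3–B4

Yes; width 3.

Checking the three conditions: (i) the bags cover all of {1, 2, 3, 4, 5, 6, 7}; (ii) for each edge, some bag contains both endpoints; (iii) the bags containing any fixed vertex form a subtree. All hold, so the decomposition is valid with width 4 − 1 = 3.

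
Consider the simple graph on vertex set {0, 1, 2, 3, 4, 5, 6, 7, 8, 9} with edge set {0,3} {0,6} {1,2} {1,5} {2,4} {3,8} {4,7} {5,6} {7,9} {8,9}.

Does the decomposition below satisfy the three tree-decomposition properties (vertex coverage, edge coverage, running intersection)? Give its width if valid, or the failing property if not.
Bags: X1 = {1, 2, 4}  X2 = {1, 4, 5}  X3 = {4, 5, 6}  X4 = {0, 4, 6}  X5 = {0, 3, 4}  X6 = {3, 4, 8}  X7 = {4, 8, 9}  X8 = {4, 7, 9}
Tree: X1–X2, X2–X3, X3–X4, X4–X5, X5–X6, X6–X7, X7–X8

Yes; width 2.

Vertex coverage: the bags together contain {0, 1, 2, 3, 4, 5, 6, 7, 8, 9}, the full vertex set. Edge coverage: each edge of G has both endpoints in at least one bag. Running intersection: for every vertex, the bags containing it form a connected subtree. All three properties hold, so this is a valid tree decomposition of width max|bag| − 1 = 2, and hence tw(G) ≤ 2.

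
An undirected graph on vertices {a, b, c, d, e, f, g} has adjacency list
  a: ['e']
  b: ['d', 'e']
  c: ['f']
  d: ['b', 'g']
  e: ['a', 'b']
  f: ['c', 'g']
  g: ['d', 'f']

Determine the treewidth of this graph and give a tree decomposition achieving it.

Treewidth 1.
Bags: B1 = {a, e}  B2 = {b, e}  B3 = {b, d}  B4 = {d, g}  B5 = {f, g}  B6 = {c, f}
Tree: B1–B2, B2–B3, B3–B4, B4–B5, B5–B6

Every bag has size at most 2, so the width is 2 − 1 = 1 and tw(G) ≤ 1. Since G has at least one edge (e.g. a–e), it is not an edgeless graph, so tw(G) ≥ 1. Hence tw(G) = 1 exactly.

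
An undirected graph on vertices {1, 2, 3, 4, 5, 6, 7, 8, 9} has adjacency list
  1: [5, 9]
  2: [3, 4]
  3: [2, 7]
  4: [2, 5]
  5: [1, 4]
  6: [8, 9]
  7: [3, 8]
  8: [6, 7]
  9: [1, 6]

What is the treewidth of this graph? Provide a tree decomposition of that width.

Treewidth 2.
Bags: B1 = {6, 7, 8}  B2 = {3, 6, 7}  B3 = {2, 3, 6}  B4 = {2, 4, 6}  B5 = {4, 5, 6}  B6 = {1, 5, 6}  B7 = {1, 6, 9}
Tree: B1–B2, B2–B3, B3–B4, B4–B5, B5–B6, B6–B7

Every bag has size at most 3, so the width is 3 − 1 = 2 and tw(G) ≤ 2. For the lower bound, G contains the cycle 6–8–7–3–2–4–5–1–9–6, so G is not a forest; only forests have treewidth ≤ 1, hence tw(G) ≥ 2. Therefore the treewidth is 2.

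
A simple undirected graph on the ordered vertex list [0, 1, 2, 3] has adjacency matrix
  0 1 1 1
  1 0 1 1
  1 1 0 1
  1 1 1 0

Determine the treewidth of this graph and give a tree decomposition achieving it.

A single bag containing all 4 vertices is trivially a valid decomposition of width 3. Conversely, {0, 1, 2, 3} is a clique of size 4, and the vertices of any clique must share a bag in every tree decomposition; so some bag has ≥ 4 vertices and tw(G) ≥ 3. The upper and lower bounds meet at 3, so that is the treewidth.

Treewidth 3.
One optimal decomposition is:
Bags: B1 = {0, 1, 2, 3}
Tree: (single bag)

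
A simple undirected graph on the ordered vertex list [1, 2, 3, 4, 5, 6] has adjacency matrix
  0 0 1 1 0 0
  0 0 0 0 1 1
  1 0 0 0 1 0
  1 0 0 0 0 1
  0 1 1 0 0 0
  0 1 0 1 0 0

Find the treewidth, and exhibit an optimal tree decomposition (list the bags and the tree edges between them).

Each bag holds 3 vertices, so the decomposition has width 2, which upper-bounds the treewidth. For the lower bound, G contains the cycle 6–4–1–3–5–2–6, so G is not a forest; only forests have treewidth ≤ 1, hence tw(G) ≥ 2. Combining the bounds, tw(G) = 2.

Treewidth 2.
One optimal decomposition is:
Bags: B1 = {1, 4, 6}  B2 = {1, 3, 6}  B3 = {3, 5, 6}  B4 = {2, 5, 6}
Tree: B1–B2, B2–B3, B3–B4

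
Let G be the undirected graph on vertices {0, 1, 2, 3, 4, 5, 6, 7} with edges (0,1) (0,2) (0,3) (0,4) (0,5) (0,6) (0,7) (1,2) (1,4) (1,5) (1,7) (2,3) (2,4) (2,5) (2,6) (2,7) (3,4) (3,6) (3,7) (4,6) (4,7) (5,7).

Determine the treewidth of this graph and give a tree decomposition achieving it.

Treewidth 4.
Bags: B1 = {0, 1, 2, 4, 7}  B2 = {0, 2, 3, 4, 7}  B3 = {0, 2, 3, 4, 6}  B4 = {0, 1, 2, 5, 7}
Tree: B1–B2, B2–B3, B1–B4

Every bag has size at most 5, so the width is 5 − 1 = 4 and tw(G) ≤ 4. Conversely, {0, 1, 2, 4, 7} is a clique of size 5, and the vertices of any clique must share a bag in every tree decomposition; so some bag has ≥ 5 vertices and tw(G) ≥ 4. The upper and lower bounds meet at 4, so that is the treewidth.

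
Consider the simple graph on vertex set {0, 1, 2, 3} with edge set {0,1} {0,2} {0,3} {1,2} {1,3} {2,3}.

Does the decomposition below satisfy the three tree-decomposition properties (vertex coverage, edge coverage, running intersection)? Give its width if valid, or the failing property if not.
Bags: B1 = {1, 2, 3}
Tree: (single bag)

No — vertex 0 appears in no bag.

A tree decomposition must satisfy three properties: every vertex lies in some bag; for every edge, both endpoints lie together in some bag; and for every vertex, the bags containing it form a connected subtree. Here vertex 0 appears in no bag, so the decomposition is invalid.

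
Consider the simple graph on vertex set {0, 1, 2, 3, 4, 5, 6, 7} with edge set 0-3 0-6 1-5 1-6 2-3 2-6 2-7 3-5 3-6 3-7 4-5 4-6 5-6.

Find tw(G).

2

A width-2 tree decomposition is:
Bags: B1 = {4, 5, 6}  B2 = {3, 5, 6}  B3 = {0, 3, 6}  B4 = {1, 5, 6}  B5 = {2, 3, 6}  B6 = {2, 3, 7}
Tree: B1–B2, B2–B3, B2–B4, B2–B5, B5–B6
Each bag holds 3 vertices, so the decomposition has width 2, which upper-bounds the treewidth. Conversely, {1, 5, 6} is a clique of size 3, and the vertices of any clique must share a bag in every tree decomposition; so some bag has ≥ 3 vertices and tw(G) ≥ 2. Combining the bounds, tw(G) = 2.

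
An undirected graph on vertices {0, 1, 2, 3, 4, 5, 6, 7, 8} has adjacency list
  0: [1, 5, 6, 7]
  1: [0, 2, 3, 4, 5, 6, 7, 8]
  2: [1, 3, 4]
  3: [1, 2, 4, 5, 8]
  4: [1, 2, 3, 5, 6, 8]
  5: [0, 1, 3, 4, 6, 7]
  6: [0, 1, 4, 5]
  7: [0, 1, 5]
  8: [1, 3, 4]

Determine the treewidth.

A width-3 tree decomposition is:
Bags: B1 = {1, 4, 5, 6}  B2 = {1, 3, 4, 5}  B3 = {1, 2, 3, 4}  B4 = {1, 3, 4, 8}  B5 = {0, 1, 5, 6}  B6 = {0, 1, 5, 7}
Tree: B1–B2, B2–B3, B2–B4, B1–B5, B5–B6
Every bag has size at most 4, so the width is 4 − 1 = 3 and tw(G) ≤ 3. On the other hand G contains the 4-clique {0, 1, 5, 6}. A clique must lie in a single bag of any decomposition, so no decomposition can have width below 3. Combining the bounds, tw(G) = 3.

3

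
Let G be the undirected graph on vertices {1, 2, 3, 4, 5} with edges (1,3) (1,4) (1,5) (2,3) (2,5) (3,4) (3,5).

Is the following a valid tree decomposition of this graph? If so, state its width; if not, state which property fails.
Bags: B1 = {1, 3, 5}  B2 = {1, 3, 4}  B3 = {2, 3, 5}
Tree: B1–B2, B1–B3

Vertex coverage: the bags together contain {1, 2, 3, 4, 5}, the full vertex set. Edge coverage: each edge of G has both endpoints in at least one bag. Running intersection: for every vertex, the bags containing it form a connected subtree. All three properties hold, so this is a valid tree decomposition of width max|bag| − 1 = 2, and hence tw(G) ≤ 2.

Yes; width 2.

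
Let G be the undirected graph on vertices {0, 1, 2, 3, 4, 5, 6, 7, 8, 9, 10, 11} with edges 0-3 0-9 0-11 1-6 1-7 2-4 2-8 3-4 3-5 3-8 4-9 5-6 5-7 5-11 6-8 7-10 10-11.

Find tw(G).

3

A width-3 tree decomposition is:
Bags: B1 = {1, 7, 10, 11}  B2 = {1, 5, 7, 11}  B3 = {1, 5, 6, 11}  B4 = {0, 5, 6, 11}  B5 = {0, 3, 5, 6}  B6 = {0, 3, 6, 8}  B7 = {0, 3, 8, 9}  B8 = {3, 4, 8, 9}  B9 = {2, 4, 8, 9}
Tree: B1–B2, B2–B3, B3–B4, B4–B5, B5–B6, B6–B7, B7–B8, B8–B9
Each bag holds 4 vertices, so the decomposition has width 3, which upper-bounds the treewidth. For the lower bound: the 4 vertex sets {1,7,10}, {11}, {5}, {0,3,6,8} are disjoint, each induces a connected subgraph, and every pair is joined by at least one edge of G. Contracting each set to a single vertex therefore yields K_{4} as a minor, and since treewidth is minor-monotone, tw(G) ≥ tw(K_{4}) = 3. Combining the bounds, tw(G) = 3.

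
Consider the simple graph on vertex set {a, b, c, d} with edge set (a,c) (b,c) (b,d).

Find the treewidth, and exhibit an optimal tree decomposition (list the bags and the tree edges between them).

Treewidth 1.
One optimal decomposition is:
Bags: B1 = {b, d}  B2 = {b, c}  B3 = {a, c}
Tree: B1–B2, B2–B3

Each bag holds 2 vertices, so the decomposition has width 1, which upper-bounds the treewidth. G has an edge, so its treewidth is at least 1. Therefore the treewidth is 1.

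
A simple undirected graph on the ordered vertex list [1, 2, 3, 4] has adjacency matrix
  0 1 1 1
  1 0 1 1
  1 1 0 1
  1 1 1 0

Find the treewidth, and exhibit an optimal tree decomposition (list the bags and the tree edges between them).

With just one bag of size 4, the width is 4 − 1 = 3, so tw(G) ≤ 3. On the other hand G contains the 4-clique {1, 2, 3, 4}. A clique must lie in a single bag of any decomposition, so no decomposition can have width below 3. Hence tw(G) = 3 exactly.

Treewidth 3.
One optimal decomposition is:
Bags: B1 = {1, 2, 3, 4}
Tree: (single bag)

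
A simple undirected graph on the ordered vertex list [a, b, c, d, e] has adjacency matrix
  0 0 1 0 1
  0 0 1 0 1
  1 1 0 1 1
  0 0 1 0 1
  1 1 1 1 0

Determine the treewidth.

A width-2 tree decomposition is:
Bags: B1 = {a, c, e}  B2 = {b, c, e}  B3 = {c, d, e}
Tree: B1–B2, B1–B3
Each bag holds 3 vertices, so the decomposition has width 2, which upper-bounds the treewidth. Conversely, {c, d, e} is a clique of size 3, and the vertices of any clique must share a bag in every tree decomposition; so some bag has ≥ 3 vertices and tw(G) ≥ 2. Therefore the treewidth is 2.

2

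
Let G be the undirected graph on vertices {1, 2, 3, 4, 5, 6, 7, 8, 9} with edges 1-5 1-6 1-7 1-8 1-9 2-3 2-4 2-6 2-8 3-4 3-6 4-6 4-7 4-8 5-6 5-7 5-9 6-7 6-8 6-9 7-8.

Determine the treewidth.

3

A width-3 tree decomposition is:
Bags: B1 = {2, 4, 6, 8}  B2 = {4, 6, 7, 8}  B3 = {1, 6, 7, 8}  B4 = {1, 5, 6, 7}  B5 = {2, 3, 4, 6}  B6 = {1, 5, 6, 9}
Tree: B1–B2, B2–B3, B3–B4, B1–B5, B4–B6
The largest bag has 4 vertices, giving width 3; this decomposition certifies tw(G) ≤ 3. On the other hand G contains the 4-clique {1, 6, 7, 8}. A clique must lie in a single bag of any decomposition, so no decomposition can have width below 3. Combining the bounds, tw(G) = 3.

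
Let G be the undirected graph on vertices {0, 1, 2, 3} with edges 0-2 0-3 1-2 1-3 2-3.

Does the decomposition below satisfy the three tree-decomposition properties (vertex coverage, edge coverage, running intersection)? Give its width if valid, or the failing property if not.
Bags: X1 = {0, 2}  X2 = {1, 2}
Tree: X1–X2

No — vertex 3 appears in no bag.

A tree decomposition must satisfy three properties: every vertex lies in some bag; for every edge, both endpoints lie together in some bag; and for every vertex, the bags containing it form a connected subtree. Here vertex 3 appears in no bag, so the decomposition is invalid.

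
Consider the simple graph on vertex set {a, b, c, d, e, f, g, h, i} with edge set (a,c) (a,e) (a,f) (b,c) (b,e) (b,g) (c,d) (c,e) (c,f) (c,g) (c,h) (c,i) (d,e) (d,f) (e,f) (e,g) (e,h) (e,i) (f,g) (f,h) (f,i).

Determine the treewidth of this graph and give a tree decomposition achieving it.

Treewidth 3.
One such decomposition:
Bags: B1 = {c, e, f, g}  B2 = {b, c, e, g}  B3 = {c, e, f, i}  B4 = {c, e, f, h}  B5 = {c, d, e, f}  B6 = {a, c, e, f}
Tree: B1–B2, B1–B3, B3–B4, B4–B5, B5–B6

Every bag has size at most 4, so the width is 4 − 1 = 3 and tw(G) ≤ 3. Conversely, {c, d, e, f} is a clique of size 4, and the vertices of any clique must share a bag in every tree decomposition; so some bag has ≥ 4 vertices and tw(G) ≥ 3. Hence tw(G) = 3 exactly.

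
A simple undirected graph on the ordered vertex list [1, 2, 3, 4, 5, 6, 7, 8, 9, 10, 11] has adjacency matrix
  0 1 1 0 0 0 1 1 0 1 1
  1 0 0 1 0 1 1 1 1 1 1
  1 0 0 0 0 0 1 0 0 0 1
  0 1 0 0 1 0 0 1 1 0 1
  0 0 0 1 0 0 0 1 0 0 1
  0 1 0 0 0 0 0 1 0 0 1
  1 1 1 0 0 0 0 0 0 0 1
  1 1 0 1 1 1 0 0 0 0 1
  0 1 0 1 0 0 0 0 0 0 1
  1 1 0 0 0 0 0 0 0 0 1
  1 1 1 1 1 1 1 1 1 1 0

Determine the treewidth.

3

A width-3 tree decomposition is:
Bags: B1 = {1, 2, 7, 11}  B2 = {1, 2, 8, 11}  B3 = {2, 4, 8, 11}  B4 = {4, 5, 8, 11}  B5 = {2, 6, 8, 11}  B6 = {2, 4, 9, 11}  B7 = {1, 2, 10, 11}  B8 = {1, 3, 7, 11}
Tree: B1–B2, B2–B3, B3–B4, B2–B5, B3–B6, B2–B7, B1–B8
The largest bag has 4 vertices, giving width 3; this decomposition certifies tw(G) ≤ 3. Conversely, {1, 2, 8, 11} is a clique of size 4, and the vertices of any clique must share a bag in every tree decomposition; so some bag has ≥ 4 vertices and tw(G) ≥ 3. Hence tw(G) = 3 exactly.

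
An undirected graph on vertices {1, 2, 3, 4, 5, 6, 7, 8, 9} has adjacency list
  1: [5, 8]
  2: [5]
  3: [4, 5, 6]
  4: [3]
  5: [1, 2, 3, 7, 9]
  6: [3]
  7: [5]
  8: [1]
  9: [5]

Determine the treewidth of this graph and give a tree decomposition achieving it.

Treewidth 1.
One optimal decomposition is:
Bags: B1 = {3, 5}  B2 = {3, 4}  B3 = {3, 6}  B4 = {1, 5}  B5 = {1, 8}  B6 = {2, 5}  B7 = {5, 9}  B8 = {5, 7}
Tree: B1–B2, B1–B3, B1–B4, B4–B5, B1–B6, B6–B7, B4–B8

Each bag holds 2 vertices, so the decomposition has width 1, which upper-bounds the treewidth. Since G has at least one edge (e.g. 5–3), it is not an edgeless graph, so tw(G) ≥ 1. The upper and lower bounds meet at 1, so that is the treewidth.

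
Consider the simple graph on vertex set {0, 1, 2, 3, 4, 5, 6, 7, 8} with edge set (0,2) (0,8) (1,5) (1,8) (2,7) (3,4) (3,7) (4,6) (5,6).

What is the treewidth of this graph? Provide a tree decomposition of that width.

Each bag holds 3 vertices, so the decomposition has width 2, which upper-bounds the treewidth. Since 2–0–8–1–5–6–4–3–7–2 is a cycle in G, G is not acyclic. Forests are exactly the graphs of treewidth ≤ 1, so tw(G) ≥ 2. The upper and lower bounds meet at 2, so that is the treewidth.

Treewidth 2.
One such decomposition:
Bags: B1 = {0, 2, 8}  B2 = {1, 2, 8}  B3 = {1, 2, 5}  B4 = {2, 5, 6}  B5 = {2, 4, 6}  B6 = {2, 3, 4}  B7 = {2, 3, 7}
Tree: B1–B2, B2–B3, B3–B4, B4–B5, B5–B6, B6–B7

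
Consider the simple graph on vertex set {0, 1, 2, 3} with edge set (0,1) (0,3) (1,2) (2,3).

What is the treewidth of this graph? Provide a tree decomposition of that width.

Treewidth 2.
One such decomposition:
Bags: B1 = {0, 1, 2}  B2 = {0, 2, 3}
Tree: B1–B2

Every bag has size at most 3, so the width is 3 − 1 = 2 and tw(G) ≤ 2. For the lower bound, G contains the cycle 0–1–2–3–0, so G is not a forest; only forests have treewidth ≤ 1, hence tw(G) ≥ 2. Hence tw(G) = 2 exactly.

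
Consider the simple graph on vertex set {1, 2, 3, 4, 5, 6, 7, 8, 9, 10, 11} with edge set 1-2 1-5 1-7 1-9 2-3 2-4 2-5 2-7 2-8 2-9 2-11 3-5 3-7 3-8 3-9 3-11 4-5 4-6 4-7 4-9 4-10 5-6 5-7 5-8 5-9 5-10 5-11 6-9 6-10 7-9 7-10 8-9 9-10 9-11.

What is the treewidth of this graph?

4

A width-4 tree decomposition is:
Bags: B1 = {2, 4, 5, 7, 9}  B2 = {4, 5, 7, 9, 10}  B3 = {4, 5, 6, 9, 10}  B4 = {2, 3, 5, 7, 9}  B5 = {1, 2, 5, 7, 9}  B6 = {2, 3, 5, 9, 11}  B7 = {2, 3, 5, 8, 9}
Tree: B1–B2, B2–B3, B1–B4, B1–B5, B4–B6, B4–B7
The largest bag has 5 vertices, giving width 4; this decomposition certifies tw(G) ≤ 4. For the lower bound, the 5 vertices {1, 2, 5, 7, 9} are pairwise adjacent, and any tree decomposition puts a clique entirely inside one bag — forcing width ≥ 4. Therefore the treewidth is 4.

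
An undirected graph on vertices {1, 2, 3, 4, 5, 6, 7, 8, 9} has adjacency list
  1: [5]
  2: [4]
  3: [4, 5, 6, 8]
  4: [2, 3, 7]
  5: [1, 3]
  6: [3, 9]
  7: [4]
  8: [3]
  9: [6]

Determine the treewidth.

1

A width-1 tree decomposition is:
Bags: B1 = {3, 6}  B2 = {3, 5}  B3 = {3, 8}  B4 = {3, 4}  B5 = {2, 4}  B6 = {4, 7}  B7 = {1, 5}  B8 = {6, 9}
Tree: B1–B2, B2–B3, B1–B4, B4–B5, B4–B6, B2–B7, B1–B8
Each bag holds 2 vertices, so the decomposition has width 1, which upper-bounds the treewidth. G has an edge, so its treewidth is at least 1. Combining the bounds, tw(G) = 1.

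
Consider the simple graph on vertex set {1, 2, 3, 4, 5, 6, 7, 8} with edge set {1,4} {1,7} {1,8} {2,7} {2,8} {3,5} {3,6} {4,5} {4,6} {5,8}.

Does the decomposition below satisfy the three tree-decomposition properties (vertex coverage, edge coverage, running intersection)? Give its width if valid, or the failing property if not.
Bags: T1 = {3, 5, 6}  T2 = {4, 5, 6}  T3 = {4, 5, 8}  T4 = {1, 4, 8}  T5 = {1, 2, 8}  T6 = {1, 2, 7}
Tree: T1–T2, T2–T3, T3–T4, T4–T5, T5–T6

Yes; width 2.

Every vertex of G appears in some bag (union = {1, 2, 3, 4, 5, 6, 7, 8}); every edge is covered by a bag; and for each vertex v the set of bags containing v is connected in the bag tree. The decomposition is therefore valid. The largest bag has 3 vertices, so the width is 2.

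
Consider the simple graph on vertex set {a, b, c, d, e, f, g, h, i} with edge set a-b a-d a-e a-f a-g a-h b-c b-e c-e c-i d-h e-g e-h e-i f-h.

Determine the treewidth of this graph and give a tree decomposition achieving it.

The largest bag has 3 vertices, giving width 2; this decomposition certifies tw(G) ≤ 2. On the other hand G contains the 3-clique {b, c, e}. A clique must lie in a single bag of any decomposition, so no decomposition can have width below 2. Hence tw(G) = 2 exactly.

Treewidth 2.
One such decomposition:
Bags: B1 = {a, e, h}  B2 = {a, e, g}  B3 = {a, d, h}  B4 = {a, b, e}  B5 = {a, f, h}  B6 = {b, c, e}  B7 = {c, e, i}
Tree: B1–B2, B1–B3, B2–B4, B3–B5, B4–B6, B6–B7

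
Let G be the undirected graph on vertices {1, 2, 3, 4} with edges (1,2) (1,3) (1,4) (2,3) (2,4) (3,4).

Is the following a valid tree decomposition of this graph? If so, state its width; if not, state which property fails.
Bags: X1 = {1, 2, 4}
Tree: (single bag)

No — vertex 3 appears in no bag.

A tree decomposition must satisfy three properties: every vertex lies in some bag; for every edge, both endpoints lie together in some bag; and for every vertex, the bags containing it form a connected subtree. Here vertex 3 appears in no bag, so the decomposition is invalid.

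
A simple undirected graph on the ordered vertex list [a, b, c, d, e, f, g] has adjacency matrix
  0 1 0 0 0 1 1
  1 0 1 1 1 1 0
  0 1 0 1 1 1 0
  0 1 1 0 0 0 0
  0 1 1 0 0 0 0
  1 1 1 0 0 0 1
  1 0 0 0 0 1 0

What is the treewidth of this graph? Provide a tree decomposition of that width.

Treewidth 2.
Bags: B1 = {b, c, f}  B2 = {b, c, d}  B3 = {a, b, f}  B4 = {a, f, g}  B5 = {b, c, e}
Tree: B1–B2, B1–B3, B3–B4, B1–B5

The largest bag has 3 vertices, giving width 2; this decomposition certifies tw(G) ≤ 2. Conversely, {a, f, g} is a clique of size 3, and the vertices of any clique must share a bag in every tree decomposition; so some bag has ≥ 3 vertices and tw(G) ≥ 2. Therefore the treewidth is 2.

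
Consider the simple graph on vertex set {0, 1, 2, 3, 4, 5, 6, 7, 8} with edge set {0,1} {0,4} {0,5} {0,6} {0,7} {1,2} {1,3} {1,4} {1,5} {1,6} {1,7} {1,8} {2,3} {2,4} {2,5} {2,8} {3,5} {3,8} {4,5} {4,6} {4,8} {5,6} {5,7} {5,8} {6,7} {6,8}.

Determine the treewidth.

A width-4 tree decomposition is:
Bags: B1 = {1, 4, 5, 6, 8}  B2 = {0, 1, 4, 5, 6}  B3 = {1, 2, 4, 5, 8}  B4 = {0, 1, 5, 6, 7}  B5 = {1, 2, 3, 5, 8}
Tree: B1–B2, B1–B3, B2–B4, B3–B5
Every bag has size at most 5, so the width is 5 − 1 = 4 and tw(G) ≤ 4. On the other hand G contains the 5-clique {1, 2, 3, 5, 8}. A clique must lie in a single bag of any decomposition, so no decomposition can have width below 4. The upper and lower bounds meet at 4, so that is the treewidth.

4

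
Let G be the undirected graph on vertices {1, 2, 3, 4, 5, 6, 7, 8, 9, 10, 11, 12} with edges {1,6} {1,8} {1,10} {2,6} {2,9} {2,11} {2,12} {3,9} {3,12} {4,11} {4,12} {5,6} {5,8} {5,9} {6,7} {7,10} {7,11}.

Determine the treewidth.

3

A width-3 tree decomposition is:
Bags: B1 = {3, 4, 11, 12}  B2 = {2, 3, 11, 12}  B3 = {2, 3, 9, 11}  B4 = {2, 7, 9, 11}  B5 = {2, 6, 7, 9}  B6 = {5, 6, 7, 9}  B7 = {5, 6, 7, 10}  B8 = {1, 5, 6, 10}  B9 = {1, 5, 8, 10}
Tree: B1–B2, B2–B3, B3–B4, B4–B5, B5–B6, B6–B7, B7–B8, B8–B9
Every bag has size at most 4, so the width is 4 − 1 = 3 and tw(G) ≤ 3. For the lower bound: the 4 vertex sets {3,4,12}, {11}, {2}, {5,6,7,9} are disjoint, each induces a connected subgraph, and every pair is joined by at least one edge of G. Contracting each set to a single vertex therefore yields K_{4} as a minor, and since treewidth is minor-monotone, tw(G) ≥ tw(K_{4}) = 3. Therefore the treewidth is 3.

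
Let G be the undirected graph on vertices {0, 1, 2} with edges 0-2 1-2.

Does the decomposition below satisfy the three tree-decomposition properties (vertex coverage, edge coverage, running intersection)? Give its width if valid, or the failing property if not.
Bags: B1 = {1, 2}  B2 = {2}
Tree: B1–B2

No — vertex 0 appears in no bag.

A tree decomposition must satisfy three properties: every vertex lies in some bag; for every edge, both endpoints lie together in some bag; and for every vertex, the bags containing it form a connected subtree. Here vertex 0 appears in no bag, so the decomposition is invalid.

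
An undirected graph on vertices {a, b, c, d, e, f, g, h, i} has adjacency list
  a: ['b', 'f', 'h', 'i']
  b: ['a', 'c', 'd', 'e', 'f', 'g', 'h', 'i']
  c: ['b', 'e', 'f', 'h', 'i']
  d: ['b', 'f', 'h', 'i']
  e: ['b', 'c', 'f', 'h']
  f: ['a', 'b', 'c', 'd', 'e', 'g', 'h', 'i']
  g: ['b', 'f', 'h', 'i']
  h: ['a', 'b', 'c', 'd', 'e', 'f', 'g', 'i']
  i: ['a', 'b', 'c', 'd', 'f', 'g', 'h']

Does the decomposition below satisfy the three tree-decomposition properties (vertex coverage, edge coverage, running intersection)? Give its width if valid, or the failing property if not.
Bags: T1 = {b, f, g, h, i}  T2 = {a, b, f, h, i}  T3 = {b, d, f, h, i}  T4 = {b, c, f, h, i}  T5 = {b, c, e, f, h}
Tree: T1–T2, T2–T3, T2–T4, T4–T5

Yes; width 4.

Every vertex of G appears in some bag (union = {a, b, c, d, e, f, g, h, i}); every edge is covered by a bag; and for each vertex v the set of bags containing v is connected in the bag tree. The decomposition is therefore valid. The largest bag has 5 vertices, so the width is 4.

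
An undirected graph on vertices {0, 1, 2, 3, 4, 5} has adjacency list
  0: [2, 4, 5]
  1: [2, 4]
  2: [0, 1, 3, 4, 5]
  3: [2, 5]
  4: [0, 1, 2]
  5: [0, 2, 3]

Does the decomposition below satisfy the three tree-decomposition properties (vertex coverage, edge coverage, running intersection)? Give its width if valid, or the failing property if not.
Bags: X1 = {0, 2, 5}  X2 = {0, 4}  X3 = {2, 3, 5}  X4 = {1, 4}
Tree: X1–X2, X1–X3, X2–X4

No — edge (2,4) lies in no bag.

A tree decomposition must satisfy three properties: every vertex lies in some bag; for every edge, both endpoints lie together in some bag; and for every vertex, the bags containing it form a connected subtree. Here edge (2,4) lies in no bag, so the decomposition is invalid.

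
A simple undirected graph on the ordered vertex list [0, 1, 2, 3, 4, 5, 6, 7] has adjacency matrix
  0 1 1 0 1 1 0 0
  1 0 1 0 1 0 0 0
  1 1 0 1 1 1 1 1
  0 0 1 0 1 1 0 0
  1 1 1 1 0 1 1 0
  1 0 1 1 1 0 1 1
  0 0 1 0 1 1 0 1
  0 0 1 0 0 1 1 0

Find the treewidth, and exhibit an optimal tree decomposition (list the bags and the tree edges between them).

Treewidth 3.
One optimal decomposition is:
Bags: B1 = {0, 1, 2, 4}  B2 = {0, 2, 4, 5}  B3 = {2, 3, 4, 5}  B4 = {2, 4, 5, 6}  B5 = {2, 5, 6, 7}
Tree: B1–B2, B2–B3, B2–B4, B4–B5

Every bag has size at most 4, so the width is 4 − 1 = 3 and tw(G) ≤ 3. Conversely, {0, 1, 2, 4} is a clique of size 4, and the vertices of any clique must share a bag in every tree decomposition; so some bag has ≥ 4 vertices and tw(G) ≥ 3. Combining the bounds, tw(G) = 3.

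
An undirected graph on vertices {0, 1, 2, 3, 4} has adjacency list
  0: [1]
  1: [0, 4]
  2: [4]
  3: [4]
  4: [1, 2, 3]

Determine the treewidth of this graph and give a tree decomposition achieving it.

Every bag has size at most 2, so the width is 2 − 1 = 1 and tw(G) ≤ 1. G has an edge, so its treewidth is at least 1. Combining the bounds, tw(G) = 1.

Treewidth 1.
Bags: B1 = {1, 4}  B2 = {2, 4}  B3 = {3, 4}  B4 = {0, 1}
Tree: B1–B2, B2–B3, B1–B4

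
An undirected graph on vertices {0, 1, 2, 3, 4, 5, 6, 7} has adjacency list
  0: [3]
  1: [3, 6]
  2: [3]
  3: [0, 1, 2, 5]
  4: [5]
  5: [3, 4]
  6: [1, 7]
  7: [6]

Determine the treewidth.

A width-1 tree decomposition is:
Bags: B1 = {3, 5}  B2 = {2, 3}  B3 = {1, 3}  B4 = {1, 6}  B5 = {0, 3}  B6 = {4, 5}  B7 = {6, 7}
Tree: B1–B2, B1–B3, B3–B4, B1–B5, B1–B6, B4–B7
Every bag has size at most 2, so the width is 2 − 1 = 1 and tw(G) ≤ 1. G has an edge, so its treewidth is at least 1. Therefore the treewidth is 1.

1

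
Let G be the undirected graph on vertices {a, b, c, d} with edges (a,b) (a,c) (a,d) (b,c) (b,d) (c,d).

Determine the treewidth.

3

A width-3 tree decomposition is:
Bags: B1 = {a, b, c, d}
Tree: (single bag)
A single bag containing all 4 vertices is trivially a valid decomposition of width 3. For the lower bound, the 4 vertices {a, b, c, d} are pairwise adjacent, and any tree decomposition puts a clique entirely inside one bag — forcing width ≥ 3. The upper and lower bounds meet at 3, so that is the treewidth.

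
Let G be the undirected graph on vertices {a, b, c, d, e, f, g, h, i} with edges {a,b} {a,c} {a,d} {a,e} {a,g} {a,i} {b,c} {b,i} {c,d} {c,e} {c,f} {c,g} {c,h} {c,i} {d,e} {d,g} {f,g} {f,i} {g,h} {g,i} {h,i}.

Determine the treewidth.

A width-3 tree decomposition is:
Bags: B1 = {a, c, d, e}  B2 = {a, c, d, g}  B3 = {a, c, g, i}  B4 = {c, f, g, i}  B5 = {c, g, h, i}  B6 = {a, b, c, i}
Tree: B1–B2, B2–B3, B3–B4, B4–B5, B3–B6
Every bag has size at most 4, so the width is 4 − 1 = 3 and tw(G) ≤ 3. On the other hand G contains the 4-clique {a, c, d, g}. A clique must lie in a single bag of any decomposition, so no decomposition can have width below 3. The upper and lower bounds meet at 3, so that is the treewidth.

3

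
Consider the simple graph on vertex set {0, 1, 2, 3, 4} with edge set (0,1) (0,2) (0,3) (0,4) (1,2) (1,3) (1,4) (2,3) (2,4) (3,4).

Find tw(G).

A width-4 tree decomposition is:
Bags: B1 = {0, 1, 2, 3, 4}
Tree: (single bag)
With just one bag of size 5, the width is 5 − 1 = 4, so tw(G) ≤ 4. On the other hand G contains the 5-clique {0, 1, 2, 3, 4}. A clique must lie in a single bag of any decomposition, so no decomposition can have width below 4. Combining the bounds, tw(G) = 4.

4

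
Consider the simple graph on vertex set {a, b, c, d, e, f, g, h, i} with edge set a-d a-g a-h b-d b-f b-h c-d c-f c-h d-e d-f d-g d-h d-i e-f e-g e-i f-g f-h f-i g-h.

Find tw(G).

A width-3 tree decomposition is:
Bags: B1 = {d, e, f, g}  B2 = {d, f, g, h}  B3 = {c, d, f, h}  B4 = {b, d, f, h}  B5 = {d, e, f, i}  B6 = {a, d, g, h}
Tree: B1–B2, B2–B3, B3–B4, B1–B5, B2–B6
Every bag has size at most 4, so the width is 4 − 1 = 3 and tw(G) ≤ 3. For the lower bound, the 4 vertices {a, d, g, h} are pairwise adjacent, and any tree decomposition puts a clique entirely inside one bag — forcing width ≥ 3. Hence tw(G) = 3 exactly.

3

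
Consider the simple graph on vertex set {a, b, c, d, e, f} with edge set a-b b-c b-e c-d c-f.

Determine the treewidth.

A width-1 tree decomposition is:
Bags: B1 = {b, c}  B2 = {c, d}  B3 = {c, f}  B4 = {a, b}  B5 = {b, e}
Tree: B1–B2, B2–B3, B1–B4, B4–B5
The largest bag has 2 vertices, giving width 1; this decomposition certifies tw(G) ≤ 1. Any graph with an edge has treewidth ≥ 1, and G has the edge b–c. Therefore the treewidth is 1.

1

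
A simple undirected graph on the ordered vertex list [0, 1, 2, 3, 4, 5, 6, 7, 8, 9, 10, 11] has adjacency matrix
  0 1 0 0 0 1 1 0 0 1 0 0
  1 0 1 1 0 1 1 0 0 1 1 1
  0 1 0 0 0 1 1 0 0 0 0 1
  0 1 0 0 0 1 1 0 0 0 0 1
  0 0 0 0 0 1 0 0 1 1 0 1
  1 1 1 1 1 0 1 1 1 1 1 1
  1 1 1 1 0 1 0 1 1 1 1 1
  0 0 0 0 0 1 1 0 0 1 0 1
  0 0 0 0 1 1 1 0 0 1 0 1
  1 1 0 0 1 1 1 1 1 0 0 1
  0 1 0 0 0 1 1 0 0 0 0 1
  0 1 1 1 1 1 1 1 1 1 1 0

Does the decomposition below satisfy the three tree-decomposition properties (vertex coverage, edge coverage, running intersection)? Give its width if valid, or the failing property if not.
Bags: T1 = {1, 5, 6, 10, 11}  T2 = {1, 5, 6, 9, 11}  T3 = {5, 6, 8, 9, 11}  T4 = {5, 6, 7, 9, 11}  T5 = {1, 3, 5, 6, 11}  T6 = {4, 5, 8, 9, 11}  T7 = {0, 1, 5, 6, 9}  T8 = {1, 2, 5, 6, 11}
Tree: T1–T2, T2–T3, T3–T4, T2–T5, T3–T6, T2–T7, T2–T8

Checking the three conditions: (i) the bags cover all of {0, 1, 2, 3, 4, 5, 6, 7, 8, 9, 10, 11}; (ii) for each edge, some bag contains both endpoints; (iii) the bags containing any fixed vertex form a subtree. All hold, so the decomposition is valid with width 5 − 1 = 4.

Yes; width 4.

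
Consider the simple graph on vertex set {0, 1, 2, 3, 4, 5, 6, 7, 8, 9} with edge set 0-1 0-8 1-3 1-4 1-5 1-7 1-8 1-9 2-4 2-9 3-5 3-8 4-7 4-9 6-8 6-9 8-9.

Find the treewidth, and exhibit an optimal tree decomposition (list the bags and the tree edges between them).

Treewidth 2.
Bags: B1 = {1, 8, 9}  B2 = {1, 4, 9}  B3 = {6, 8, 9}  B4 = {1, 3, 8}  B5 = {1, 3, 5}  B6 = {1, 4, 7}  B7 = {2, 4, 9}  B8 = {0, 1, 8}
Tree: B1–B2, B1–B3, B1–B4, B4–B5, B2–B6, B2–B7, B4–B8

Every bag has size at most 3, so the width is 3 − 1 = 2 and tw(G) ≤ 2. On the other hand G contains the 3-clique {0, 1, 8}. A clique must lie in a single bag of any decomposition, so no decomposition can have width below 2. Therefore the treewidth is 2.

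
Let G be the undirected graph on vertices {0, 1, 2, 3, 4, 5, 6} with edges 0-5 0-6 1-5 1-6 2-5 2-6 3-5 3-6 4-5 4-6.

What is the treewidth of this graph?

2

A width-2 tree decomposition is:
Bags: B1 = {1, 5, 6}  B2 = {3, 5, 6}  B3 = {2, 5, 6}  B4 = {4, 5, 6}  B5 = {0, 5, 6}
Tree: B1–B2, B2–B3, B3–B4, B4–B5
The largest bag has 3 vertices, giving width 2; this decomposition certifies tw(G) ≤ 2. The edges 6–1–5–3–6 form a cycle, so G is not a tree and its treewidth is at least 2. Hence tw(G) = 2 exactly.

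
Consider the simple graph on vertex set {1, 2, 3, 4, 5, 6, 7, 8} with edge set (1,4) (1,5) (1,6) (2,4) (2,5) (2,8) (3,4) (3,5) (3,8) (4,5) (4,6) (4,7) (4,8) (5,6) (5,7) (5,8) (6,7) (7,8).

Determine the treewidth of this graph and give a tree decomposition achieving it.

The largest bag has 4 vertices, giving width 3; this decomposition certifies tw(G) ≤ 3. Conversely, {2, 4, 5, 8} is a clique of size 4, and the vertices of any clique must share a bag in every tree decomposition; so some bag has ≥ 4 vertices and tw(G) ≥ 3. Hence tw(G) = 3 exactly.

Treewidth 3.
One optimal decomposition is:
Bags: B1 = {4, 5, 7, 8}  B2 = {4, 5, 6, 7}  B3 = {2, 4, 5, 8}  B4 = {1, 4, 5, 6}  B5 = {3, 4, 5, 8}
Tree: B1–B2, B1–B3, B2–B4, B3–B5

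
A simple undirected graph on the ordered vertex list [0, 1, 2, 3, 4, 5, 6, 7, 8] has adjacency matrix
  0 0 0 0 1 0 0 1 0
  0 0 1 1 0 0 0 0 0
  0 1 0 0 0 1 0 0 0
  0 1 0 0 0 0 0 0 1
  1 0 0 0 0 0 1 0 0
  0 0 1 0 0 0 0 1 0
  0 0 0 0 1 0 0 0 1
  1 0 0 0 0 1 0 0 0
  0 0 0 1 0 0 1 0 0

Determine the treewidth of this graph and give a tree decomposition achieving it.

Treewidth 2.
One such decomposition:
Bags: B1 = {4, 6, 8}  B2 = {0, 4, 8}  B3 = {0, 7, 8}  B4 = {5, 7, 8}  B5 = {2, 5, 8}  B6 = {1, 2, 8}  B7 = {1, 3, 8}
Tree: B1–B2, B2–B3, B3–B4, B4–B5, B5–B6, B6–B7

Each bag holds 3 vertices, so the decomposition has width 2, which upper-bounds the treewidth. Since 8–6–4–0–7–5–2–1–3–8 is a cycle in G, G is not acyclic. Forests are exactly the graphs of treewidth ≤ 1, so tw(G) ≥ 2. Hence tw(G) = 2 exactly.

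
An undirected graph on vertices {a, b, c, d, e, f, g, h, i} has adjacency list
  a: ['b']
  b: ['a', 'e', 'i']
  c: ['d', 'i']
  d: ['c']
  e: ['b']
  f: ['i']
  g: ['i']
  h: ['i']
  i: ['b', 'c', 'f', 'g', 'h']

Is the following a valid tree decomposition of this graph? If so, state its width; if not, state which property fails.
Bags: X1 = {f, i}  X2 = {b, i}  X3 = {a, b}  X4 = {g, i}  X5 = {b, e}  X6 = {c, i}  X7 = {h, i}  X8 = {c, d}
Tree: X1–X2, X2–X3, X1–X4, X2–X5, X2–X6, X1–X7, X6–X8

Yes; width 1.

Every vertex of G appears in some bag (union = {a, b, c, d, e, f, g, h, i}); every edge is covered by a bag; and for each vertex v the set of bags containing v is connected in the bag tree. The decomposition is therefore valid. The largest bag has 2 vertices, so the width is 1.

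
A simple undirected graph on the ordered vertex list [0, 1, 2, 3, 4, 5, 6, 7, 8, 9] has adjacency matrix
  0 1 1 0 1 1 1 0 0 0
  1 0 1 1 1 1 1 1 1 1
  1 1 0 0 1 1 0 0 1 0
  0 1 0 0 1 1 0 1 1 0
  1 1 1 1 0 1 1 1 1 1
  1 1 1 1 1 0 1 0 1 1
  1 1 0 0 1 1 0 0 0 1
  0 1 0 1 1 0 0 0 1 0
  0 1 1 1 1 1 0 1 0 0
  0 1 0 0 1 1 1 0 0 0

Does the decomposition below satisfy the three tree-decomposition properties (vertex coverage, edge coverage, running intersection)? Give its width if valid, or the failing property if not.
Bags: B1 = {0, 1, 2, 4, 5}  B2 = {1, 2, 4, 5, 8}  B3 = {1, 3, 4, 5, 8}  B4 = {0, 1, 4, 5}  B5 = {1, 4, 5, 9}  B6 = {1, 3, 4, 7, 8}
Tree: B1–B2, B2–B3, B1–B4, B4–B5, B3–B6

No — vertex 6 appears in no bag.

A tree decomposition must satisfy three properties: every vertex lies in some bag; for every edge, both endpoints lie together in some bag; and for every vertex, the bags containing it form a connected subtree. Here vertex 6 appears in no bag, so the decomposition is invalid.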